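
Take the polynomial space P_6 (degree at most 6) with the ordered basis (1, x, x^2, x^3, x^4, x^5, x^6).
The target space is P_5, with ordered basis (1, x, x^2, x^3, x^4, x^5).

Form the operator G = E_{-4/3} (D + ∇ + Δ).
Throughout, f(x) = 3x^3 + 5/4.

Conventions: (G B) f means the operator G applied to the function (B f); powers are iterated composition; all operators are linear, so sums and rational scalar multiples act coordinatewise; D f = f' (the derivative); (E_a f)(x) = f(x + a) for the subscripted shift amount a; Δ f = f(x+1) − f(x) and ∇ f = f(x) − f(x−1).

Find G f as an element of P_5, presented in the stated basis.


D f = 9x^2
∇ f = 9x^2 - 9x + 3
Δ f = 9x^2 + 9x + 3
(D + ∇ + Δ) f = 27x^2 + 6
E_{-4/3} (D + ∇ + Δ) f = 27x^2 - 72x + 54

the result is g(x) = 27x^2 - 72x + 54


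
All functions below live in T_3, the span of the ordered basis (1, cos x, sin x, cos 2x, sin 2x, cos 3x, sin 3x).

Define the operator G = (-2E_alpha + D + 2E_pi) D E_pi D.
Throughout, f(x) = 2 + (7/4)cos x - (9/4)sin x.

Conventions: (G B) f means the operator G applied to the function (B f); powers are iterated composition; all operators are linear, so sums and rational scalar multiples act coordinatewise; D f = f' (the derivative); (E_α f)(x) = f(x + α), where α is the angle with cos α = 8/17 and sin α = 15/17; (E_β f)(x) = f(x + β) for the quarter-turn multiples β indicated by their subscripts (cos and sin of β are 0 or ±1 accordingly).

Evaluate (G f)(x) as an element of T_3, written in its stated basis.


D f = -(9/4)cos x - (7/4)sin x
E_pi D f = (9/4)cos x + (7/4)sin x
D E_pi D f = (7/4)cos x - (9/4)sin x
E_alpha (D E_pi D) f = -(79/68)cos x - (177/68)sin x
(-2E_alpha) (D E_pi D) f = (79/34)cos x + (177/34)sin x
D (D E_pi D) f = -(9/4)cos x - (7/4)sin x
E_pi (D E_pi D) f = -(7/4)cos x + (9/4)sin x
(2E_pi) (D E_pi D) f = -(7/2)cos x + (9/2)sin x
(-2E_alpha + D + 2E_pi) (D E_pi D) f = -(233/68)cos x + (541/68)sin x

g(x) = -(233/68)cos x + (541/68)sin x


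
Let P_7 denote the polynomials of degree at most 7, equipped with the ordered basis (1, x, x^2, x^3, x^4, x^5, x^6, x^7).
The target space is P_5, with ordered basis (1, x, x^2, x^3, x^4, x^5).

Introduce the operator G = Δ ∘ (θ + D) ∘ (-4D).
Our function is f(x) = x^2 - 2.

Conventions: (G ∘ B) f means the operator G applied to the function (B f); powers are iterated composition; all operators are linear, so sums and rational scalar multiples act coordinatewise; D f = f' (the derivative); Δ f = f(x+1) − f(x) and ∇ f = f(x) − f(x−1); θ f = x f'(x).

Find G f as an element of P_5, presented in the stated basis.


D f = 2x
(-4D) f = -8x
θ (-4D) f = -8x
D (-4D) f = -8
(θ + D) (-4D) f = -8x - 8
Δ (θ + D) (-4D) f = -8

the result is g(x) = -8


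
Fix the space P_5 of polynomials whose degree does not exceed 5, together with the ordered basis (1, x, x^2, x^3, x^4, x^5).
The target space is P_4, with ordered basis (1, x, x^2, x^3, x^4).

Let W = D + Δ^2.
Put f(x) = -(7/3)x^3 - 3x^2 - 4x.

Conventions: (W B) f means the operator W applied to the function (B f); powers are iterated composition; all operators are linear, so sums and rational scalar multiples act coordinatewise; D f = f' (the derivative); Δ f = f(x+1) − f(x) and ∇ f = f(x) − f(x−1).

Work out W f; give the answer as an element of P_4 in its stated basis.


D f = -7x^2 - 6x - 4
Δ f = -7x^2 - 13x - 28/3
Δ Δ f = -14x - 20
(D + Δ^2) f = -7x^2 - 20x - 24

the image equals g(x) = -7x^2 - 20x - 24


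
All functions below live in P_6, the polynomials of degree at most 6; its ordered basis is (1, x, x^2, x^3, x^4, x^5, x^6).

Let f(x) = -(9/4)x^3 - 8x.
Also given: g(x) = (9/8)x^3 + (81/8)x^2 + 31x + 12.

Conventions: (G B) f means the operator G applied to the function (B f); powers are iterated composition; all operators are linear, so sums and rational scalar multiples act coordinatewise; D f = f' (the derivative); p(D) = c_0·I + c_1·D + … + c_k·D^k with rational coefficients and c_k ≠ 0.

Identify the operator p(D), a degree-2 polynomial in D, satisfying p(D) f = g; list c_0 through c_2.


D^0 f = -(9/4)x^3 - 8x
D^1 f = -(27/4)x^2 - 8
D^2 f = -(27/2)x
matching coefficients of g against c_0 f + c_1 Df + … from the top degree down determines the c_i
solution: c_0 = -1/2, c_1 = -3/2, c_2 = -2

c_0 = -1/2, c_1 = -3/2, c_2 = -2


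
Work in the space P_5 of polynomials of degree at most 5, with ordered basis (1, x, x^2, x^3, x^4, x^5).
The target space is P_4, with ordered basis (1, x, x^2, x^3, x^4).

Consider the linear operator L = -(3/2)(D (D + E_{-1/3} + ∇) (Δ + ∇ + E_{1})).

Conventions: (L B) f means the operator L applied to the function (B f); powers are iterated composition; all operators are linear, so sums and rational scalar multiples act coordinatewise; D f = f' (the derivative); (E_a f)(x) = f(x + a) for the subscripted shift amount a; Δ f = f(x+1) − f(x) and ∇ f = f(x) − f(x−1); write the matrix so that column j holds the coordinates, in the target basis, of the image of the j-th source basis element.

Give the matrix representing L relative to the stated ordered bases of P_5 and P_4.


image of 1: 0
image of x: -3/2
image of x^2: -3x - 14
image of x^3: -(9/2)x^2 - 42x - 91/2
image of x^4: -6x^3 - 84x^2 - 182x - 52/9
image of x^5: -(15/2)x^4 - 140x^3 - 455x^2 - (260/9)x - 10625/54
each image's coordinates form column j of the matrix

the matrix is [[0, -3/2, -14, -91/2, -52/9, -10625/54]; [0, 0, -3, -42, -182, -260/9]; [0, 0, 0, -9/2, -84, -455]; [0, 0, 0, 0, -6, -140]; [0, 0, 0, 0, 0, -15/2]] (rows listed top to bottom)


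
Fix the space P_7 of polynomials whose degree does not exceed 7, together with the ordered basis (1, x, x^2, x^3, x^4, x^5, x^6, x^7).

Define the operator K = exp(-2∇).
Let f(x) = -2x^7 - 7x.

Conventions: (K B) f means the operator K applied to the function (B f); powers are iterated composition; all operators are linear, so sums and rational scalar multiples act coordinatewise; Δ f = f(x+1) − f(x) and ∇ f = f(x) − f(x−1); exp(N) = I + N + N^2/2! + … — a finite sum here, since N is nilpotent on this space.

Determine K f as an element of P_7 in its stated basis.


the result is g(x) = -2x^7 + 28x^6 - 252x^5 + 1540x^4 - 6580x^3 + 19068x^2 - 34027x + 28442

order-1 term: 28x^6 - 84x^5 + 140x^4 - 140x^3 + 84x^2 - 28x + 18
order-2 term: -168x^5 + 840x^4 - 1960x^3 + 2520x^2 - 1736x + 504
order-3 term: 560x^4 - 3360x^3 + 8400x^2 - 10080x + 4816
order-4 term: -1120x^3 + 6720x^2 - 14560x + 11200
order-5 term: 1344x^2 - 6720x + 8960
order-6 term: -896x + 2688
order-7 term: 256
the series for exp(-2∇) f terminates at order 7
exp(-2∇) f = -2x^7 + 28x^6 - 252x^5 + 1540x^4 - 6580x^3 + 19068x^2 - 34027x + 28442


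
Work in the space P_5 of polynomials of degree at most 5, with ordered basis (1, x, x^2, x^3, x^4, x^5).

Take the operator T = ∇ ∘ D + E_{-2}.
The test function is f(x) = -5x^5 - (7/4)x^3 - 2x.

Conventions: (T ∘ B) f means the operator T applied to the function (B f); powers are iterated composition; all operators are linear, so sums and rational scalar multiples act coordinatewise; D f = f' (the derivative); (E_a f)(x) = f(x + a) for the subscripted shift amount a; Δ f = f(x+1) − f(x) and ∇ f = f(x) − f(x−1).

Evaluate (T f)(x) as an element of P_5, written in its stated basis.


D f = -25x^4 - (21/4)x^2 - 2
∇ D f = -100x^3 + 150x^2 - (221/2)x + 121/4
E_{-2} f = -5x^5 + 50x^4 - (807/4)x^3 + (821/2)x^2 - 423x + 178
(∇ ∘ D + E_{-2}) f = -5x^5 + 50x^4 - (1207/4)x^3 + (1121/2)x^2 - (1067/2)x + 833/4

the result is g(x) = -5x^5 + 50x^4 - (1207/4)x^3 + (1121/2)x^2 - (1067/2)x + 833/4


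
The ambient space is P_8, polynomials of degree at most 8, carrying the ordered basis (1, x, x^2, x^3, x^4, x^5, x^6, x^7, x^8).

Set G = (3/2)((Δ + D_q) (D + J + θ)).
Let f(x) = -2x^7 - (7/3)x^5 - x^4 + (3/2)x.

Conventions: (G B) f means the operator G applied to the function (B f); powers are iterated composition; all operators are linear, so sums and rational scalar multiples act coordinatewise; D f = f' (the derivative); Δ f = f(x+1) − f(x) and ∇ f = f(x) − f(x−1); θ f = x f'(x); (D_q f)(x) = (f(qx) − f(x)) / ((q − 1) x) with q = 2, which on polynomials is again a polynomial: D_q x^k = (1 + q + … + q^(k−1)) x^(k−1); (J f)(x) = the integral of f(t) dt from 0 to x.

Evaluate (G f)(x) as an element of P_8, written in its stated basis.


D f = -14x^6 - (35/3)x^4 - 4x^3 + 3/2
J f = -(1/4)x^8 - (7/18)x^6 - (1/5)x^5 + (3/4)x^2
θ f = -14x^7 - (35/3)x^5 - 4x^4 + (3/2)x
(D + J + θ) f = -(1/4)x^8 - 14x^7 - (259/18)x^6 - (178/15)x^5 - (47/3)x^4 - 4x^3 + (3/4)x^2 + (3/2)x + 3/2
Δ (D + J + θ) f = -2x^7 - 105x^6 - (1183/3)x^5 - (2348/3)x^4 - (8758/9)x^3 - (1483/2)x^2 - (1913/6)x - 5213/90
D_q (D + J + θ) f = -(255/4)x^7 - 1778x^6 - (1813/2)x^5 - (5518/15)x^4 - 235x^3 - 28x^2 + (9/4)x + 3/2
(Δ + D_q) (D + J + θ) f = -(263/4)x^7 - 1883x^6 - (7805/6)x^5 - (17258/15)x^4 - (10873/9)x^3 - (1539/2)x^2 - (3799/12)x - 2539/45
((3/2)((Δ + D_q) (D + J + θ))) f = -(789/8)x^7 - (5649/2)x^6 - (7805/4)x^5 - (8629/5)x^4 - (10873/6)x^3 - (4617/4)x^2 - (3799/8)x - 2539/30

g(x) = -(789/8)x^7 - (5649/2)x^6 - (7805/4)x^5 - (8629/5)x^4 - (10873/6)x^3 - (4617/4)x^2 - (3799/8)x - 2539/30


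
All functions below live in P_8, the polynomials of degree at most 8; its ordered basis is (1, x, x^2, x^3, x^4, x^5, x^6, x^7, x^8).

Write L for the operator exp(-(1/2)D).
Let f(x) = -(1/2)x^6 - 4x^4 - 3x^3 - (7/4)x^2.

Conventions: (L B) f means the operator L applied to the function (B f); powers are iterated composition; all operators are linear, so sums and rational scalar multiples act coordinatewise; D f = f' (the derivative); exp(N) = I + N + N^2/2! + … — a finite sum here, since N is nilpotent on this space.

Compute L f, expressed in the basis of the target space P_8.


order-1 term: (3/2)x^5 + 8x^3 + (9/2)x^2 + (7/4)x
order-2 term: -(15/8)x^4 - 6x^2 - (9/4)x - 7/16
order-3 term: (5/4)x^3 + 2x + 3/8
order-4 term: -(15/32)x^2 - 1/4
order-5 term: (3/32)x
order-6 term: -1/128
the series for exp(-(1/2)D) f terminates at order 6
exp(-(1/2)D) f = -(1/2)x^6 + (3/2)x^5 - (47/8)x^4 + (25/4)x^3 - (119/32)x^2 + (51/32)x - 41/128

the result is g(x) = -(1/2)x^6 + (3/2)x^5 - (47/8)x^4 + (25/4)x^3 - (119/32)x^2 + (51/32)x - 41/128


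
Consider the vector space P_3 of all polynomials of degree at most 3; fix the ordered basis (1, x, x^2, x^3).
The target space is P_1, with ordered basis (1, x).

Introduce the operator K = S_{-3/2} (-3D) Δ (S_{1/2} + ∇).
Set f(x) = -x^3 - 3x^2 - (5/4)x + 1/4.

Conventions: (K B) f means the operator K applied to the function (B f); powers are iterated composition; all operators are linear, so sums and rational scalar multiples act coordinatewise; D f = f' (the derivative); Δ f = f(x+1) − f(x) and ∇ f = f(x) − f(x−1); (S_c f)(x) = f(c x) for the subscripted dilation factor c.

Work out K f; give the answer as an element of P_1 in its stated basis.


the result is g(x) = -(27/8)x + 189/8

S_{1/2} f = -(1/8)x^3 - (3/4)x^2 - (5/8)x + 1/4
∇ f = -3x^2 - 3x + 3/4
(S_{1/2} + ∇) f = -(1/8)x^3 - (15/4)x^2 - (29/8)x + 1
Δ (S_{1/2} + ∇) f = -(3/8)x^2 - (63/8)x - 15/2
D Δ (S_{1/2} + ∇) f = -(3/4)x - 63/8
(-3D) Δ (S_{1/2} + ∇) f = (9/4)x + 189/8
S_{-3/2} ((-3D) Δ) (S_{1/2} + ∇) f = -(27/8)x + 189/8


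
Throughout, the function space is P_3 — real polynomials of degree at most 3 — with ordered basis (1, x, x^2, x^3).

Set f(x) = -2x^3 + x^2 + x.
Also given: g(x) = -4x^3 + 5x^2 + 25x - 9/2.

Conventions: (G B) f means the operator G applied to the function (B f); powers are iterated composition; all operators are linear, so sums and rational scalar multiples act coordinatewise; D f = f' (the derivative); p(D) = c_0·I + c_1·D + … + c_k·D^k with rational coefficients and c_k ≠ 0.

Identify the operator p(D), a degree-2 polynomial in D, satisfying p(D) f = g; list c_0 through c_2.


c_0 = 2, c_1 = -1/2, c_2 = -2

D^0 f = -2x^3 + x^2 + x
D^1 f = -6x^2 + 2x + 1
D^2 f = -12x + 2
matching coefficients of g against c_0 f + c_1 Df + … from the top degree down determines the c_i
solution: c_0 = 2, c_1 = -1/2, c_2 = -2


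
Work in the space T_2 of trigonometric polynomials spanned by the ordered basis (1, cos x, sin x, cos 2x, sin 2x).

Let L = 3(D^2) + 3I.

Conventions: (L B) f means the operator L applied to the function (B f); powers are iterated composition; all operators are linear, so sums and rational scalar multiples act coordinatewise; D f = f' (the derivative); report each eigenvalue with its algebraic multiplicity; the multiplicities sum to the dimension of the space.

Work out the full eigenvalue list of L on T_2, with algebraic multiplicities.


image of 1: 3
image of cos x: 0
image of sin x: 0
image of cos 2x: -9cos 2x
image of sin 2x: -9sin 2x
the matrix is diagonal; its diagonal is (3, 0, 0, -9, -9)
for a triangular matrix the eigenvalues are the diagonal entries, with algebraic multiplicity their repetition count

λ = -9 (multiplicity 2), λ = 0 (multiplicity 2), λ = 3 (multiplicity 1)


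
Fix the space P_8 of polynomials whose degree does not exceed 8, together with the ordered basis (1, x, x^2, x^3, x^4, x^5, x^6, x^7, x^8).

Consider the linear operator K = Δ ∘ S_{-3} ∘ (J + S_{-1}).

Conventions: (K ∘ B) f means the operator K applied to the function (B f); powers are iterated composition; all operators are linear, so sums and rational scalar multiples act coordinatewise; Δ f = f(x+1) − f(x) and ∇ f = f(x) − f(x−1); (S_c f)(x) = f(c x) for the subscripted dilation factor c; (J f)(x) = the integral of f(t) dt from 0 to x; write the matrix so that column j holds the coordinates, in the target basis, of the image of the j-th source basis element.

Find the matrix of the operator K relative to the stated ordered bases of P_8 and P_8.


image of 1: -3
image of x: 9x + 15/2
image of x^2: -27x^2 - 9x
image of x^3: 81x^3 + (405/2)x^2 + 162x + 189/4
image of x^4: -243x^4 - 162x^3 + 81x + 162/5
image of x^5: 729x^5 + (6075/2)x^4 + 4860x^3 + (8505/2)x^2 + 1944x + 729/2
image of x^6: -2187x^6 - 2187x^5 + 3645x^3 + 4374x^2 + 2187x + 2916/7
image of x^7: 6561x^7 + (76545/2)x^6 + 91854x^5 + (535815/4)x^4 + 122472x^3 + (137781/2)x^2 + 21870x + 24057/8
image of x^8: -19683x^8 - 26244x^7 + 91854x^5 + 183708x^4 + 183708x^3 + 104976x^2 + 32805x + 4374
each image's coordinates form column j of the matrix

the matrix is [[-3, 15/2, 0, 189/4, 162/5, 729/2, 2916/7, 24057/8, 4374]; [0, 9, -9, 162, 81, 1944, 2187, 21870, 32805]; [0, 0, -27, 405/2, 0, 8505/2, 4374, 137781/2, 104976]; [0, 0, 0, 81, -162, 4860, 3645, 122472, 183708]; [0, 0, 0, 0, -243, 6075/2, 0, 535815/4, 183708]; [0, 0, 0, 0, 0, 729, -2187, 91854, 91854]; [0, 0, 0, 0, 0, 0, -2187, 76545/2, 0]; [0, 0, 0, 0, 0, 0, 0, 6561, -26244]; [0, 0, 0, 0, 0, 0, 0, 0, -19683]] (rows listed top to bottom)


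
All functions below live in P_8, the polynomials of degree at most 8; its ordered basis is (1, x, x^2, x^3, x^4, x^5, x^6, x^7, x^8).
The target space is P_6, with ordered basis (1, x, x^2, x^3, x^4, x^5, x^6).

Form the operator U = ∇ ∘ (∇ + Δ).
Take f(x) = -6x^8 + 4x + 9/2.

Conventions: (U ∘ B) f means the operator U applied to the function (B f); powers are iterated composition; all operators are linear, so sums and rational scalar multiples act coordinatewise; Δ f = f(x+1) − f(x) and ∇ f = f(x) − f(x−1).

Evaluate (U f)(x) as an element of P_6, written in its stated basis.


the image equals g(x) = -672x^6 + 2016x^5 - 6720x^4 + 10080x^3 - 10752x^2 + 6048x - 1536

∇ f = -48x^7 + 168x^6 - 336x^5 + 420x^4 - 336x^3 + 168x^2 - 48x + 10
Δ f = -48x^7 - 168x^6 - 336x^5 - 420x^4 - 336x^3 - 168x^2 - 48x - 2
(∇ + Δ) f = -96x^7 - 672x^5 - 672x^3 - 96x + 8
∇ (∇ + Δ) f = -672x^6 + 2016x^5 - 6720x^4 + 10080x^3 - 10752x^2 + 6048x - 1536


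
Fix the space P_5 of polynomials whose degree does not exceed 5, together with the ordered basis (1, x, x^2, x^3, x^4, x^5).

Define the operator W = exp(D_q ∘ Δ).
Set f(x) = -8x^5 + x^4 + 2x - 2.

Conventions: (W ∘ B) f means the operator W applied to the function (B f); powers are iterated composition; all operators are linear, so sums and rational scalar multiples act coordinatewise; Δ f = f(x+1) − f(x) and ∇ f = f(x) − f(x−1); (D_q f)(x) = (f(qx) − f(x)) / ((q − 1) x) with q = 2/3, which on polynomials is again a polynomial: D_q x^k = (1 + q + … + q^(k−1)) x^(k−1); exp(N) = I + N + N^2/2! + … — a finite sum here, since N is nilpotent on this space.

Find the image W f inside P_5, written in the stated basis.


order-1 term: -(2600/27)x^3 - (1444/9)x^2 - (370/3)x - 36
order-2 term: -(6500/27)x - 2744/9
the series for exp(D_q ∘ Δ) f terminates at order 2
exp(D_q ∘ Δ) f = -8x^5 + x^4 - (2600/27)x^3 - (1444/9)x^2 - (9776/27)x - 3086/9

the image equals g(x) = -8x^5 + x^4 - (2600/27)x^3 - (1444/9)x^2 - (9776/27)x - 3086/9


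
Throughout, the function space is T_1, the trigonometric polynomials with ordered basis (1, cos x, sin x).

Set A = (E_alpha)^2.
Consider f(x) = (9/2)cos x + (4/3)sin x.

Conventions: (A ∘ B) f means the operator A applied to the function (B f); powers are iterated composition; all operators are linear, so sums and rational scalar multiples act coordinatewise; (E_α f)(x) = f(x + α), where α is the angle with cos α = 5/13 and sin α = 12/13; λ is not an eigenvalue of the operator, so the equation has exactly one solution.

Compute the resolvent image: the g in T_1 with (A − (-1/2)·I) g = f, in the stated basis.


write g with unknown coordinates in the stated basis and equate coefficients in (A − (-1/2)·I) g = f
solving from the highest basis element down gives g = -(1261/369)cos x + (1976/369)sin x
check: A g = (2291/369)cos x - (496/369)sin x
so A g − (-1/2)·g = (9/2)cos x + (4/3)sin x = f ✓

the image equals g(x) = -(1261/369)cos x + (1976/369)sin x


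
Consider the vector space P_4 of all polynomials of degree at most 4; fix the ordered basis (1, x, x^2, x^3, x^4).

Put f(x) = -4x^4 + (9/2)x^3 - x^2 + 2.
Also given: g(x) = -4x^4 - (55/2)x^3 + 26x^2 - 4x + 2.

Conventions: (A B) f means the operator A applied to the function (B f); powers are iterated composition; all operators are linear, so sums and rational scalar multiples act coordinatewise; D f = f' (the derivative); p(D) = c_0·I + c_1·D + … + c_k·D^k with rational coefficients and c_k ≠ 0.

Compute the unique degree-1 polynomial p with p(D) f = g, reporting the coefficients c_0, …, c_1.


c_0 = 1, c_1 = 2

D^0 f = -4x^4 + (9/2)x^3 - x^2 + 2
D^1 f = -16x^3 + (27/2)x^2 - 2x
matching coefficients of g against c_0 f + c_1 Df + … from the top degree down determines the c_i
solution: c_0 = 1, c_1 = 2


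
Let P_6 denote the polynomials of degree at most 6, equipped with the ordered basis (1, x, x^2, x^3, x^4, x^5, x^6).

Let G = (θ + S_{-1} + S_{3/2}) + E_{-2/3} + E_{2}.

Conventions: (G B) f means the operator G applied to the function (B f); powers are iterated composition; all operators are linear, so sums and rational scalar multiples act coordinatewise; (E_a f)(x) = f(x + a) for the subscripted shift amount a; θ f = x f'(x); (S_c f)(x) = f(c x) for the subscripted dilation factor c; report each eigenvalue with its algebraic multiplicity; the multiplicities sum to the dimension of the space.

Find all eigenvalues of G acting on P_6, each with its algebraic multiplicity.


image of 1: 4
image of x: (7/2)x + 4/3
image of x^2: (29/4)x^2 + (8/3)x + 40/9
image of x^3: (59/8)x^3 + 4x^2 + (40/3)x + 208/27
image of x^4: (193/16)x^4 + (16/3)x^3 + (80/3)x^2 + (832/27)x + 1312/81
image of x^5: (435/32)x^5 + (20/3)x^4 + (400/9)x^3 + (2080/27)x^2 + (6560/81)x + 7744/243
image of x^6: (1305/64)x^6 + 8x^5 + (200/3)x^4 + (4160/27)x^3 + (6560/27)x^2 + (15488/81)x + 46720/729
the matrix is upper triangular; its diagonal is (4, 7/2, 29/4, 59/8, 193/16, 435/32, 1305/64)
for a triangular matrix the eigenvalues are the diagonal entries, with algebraic multiplicity their repetition count

λ = 7/2 (multiplicity 1), λ = 4 (multiplicity 1), λ = 29/4 (multiplicity 1), λ = 59/8 (multiplicity 1), λ = 193/16 (multiplicity 1), λ = 435/32 (multiplicity 1), λ = 1305/64 (multiplicity 1)


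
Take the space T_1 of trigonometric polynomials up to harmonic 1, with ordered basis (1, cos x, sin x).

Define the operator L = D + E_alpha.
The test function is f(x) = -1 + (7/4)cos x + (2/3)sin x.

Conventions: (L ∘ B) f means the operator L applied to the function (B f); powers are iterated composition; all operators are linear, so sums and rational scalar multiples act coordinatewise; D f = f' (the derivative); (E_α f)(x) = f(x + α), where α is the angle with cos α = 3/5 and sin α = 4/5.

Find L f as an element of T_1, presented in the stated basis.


the image equals g(x) = -1 + (9/4)cos x - (11/4)sin x

D f = (2/3)cos x - (7/4)sin x
E_alpha f = -1 + (19/12)cos x - sin x
(D + E_alpha) f = -1 + (9/4)cos x - (11/4)sin x


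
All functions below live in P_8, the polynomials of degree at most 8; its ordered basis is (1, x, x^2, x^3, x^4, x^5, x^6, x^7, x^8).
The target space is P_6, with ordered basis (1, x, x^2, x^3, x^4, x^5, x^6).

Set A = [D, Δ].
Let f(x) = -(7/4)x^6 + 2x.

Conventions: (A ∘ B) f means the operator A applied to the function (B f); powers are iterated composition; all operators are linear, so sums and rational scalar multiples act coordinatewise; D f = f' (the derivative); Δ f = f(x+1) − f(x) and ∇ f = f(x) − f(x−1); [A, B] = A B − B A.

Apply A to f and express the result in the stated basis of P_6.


Δ f = -(21/2)x^5 - (105/4)x^4 - 35x^3 - (105/4)x^2 - (21/2)x + 1/4
D Δ f = -(105/2)x^4 - 105x^3 - 105x^2 - (105/2)x - 21/2
D f = -(21/2)x^5 + 2
Δ D f = -(105/2)x^4 - 105x^3 - 105x^2 - (105/2)x - 21/2
[D, Δ] f = 0

the result is g(x) = 0


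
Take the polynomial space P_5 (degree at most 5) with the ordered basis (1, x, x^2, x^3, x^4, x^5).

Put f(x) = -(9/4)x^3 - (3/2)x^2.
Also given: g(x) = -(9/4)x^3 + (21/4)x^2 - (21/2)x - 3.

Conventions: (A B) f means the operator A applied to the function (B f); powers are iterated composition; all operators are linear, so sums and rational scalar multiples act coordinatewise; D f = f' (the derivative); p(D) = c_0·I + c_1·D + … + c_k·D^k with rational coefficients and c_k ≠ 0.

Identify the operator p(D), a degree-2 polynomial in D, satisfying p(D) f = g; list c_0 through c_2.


c_0 = 1, c_1 = -1, c_2 = 1

D^0 f = -(9/4)x^3 - (3/2)x^2
D^1 f = -(27/4)x^2 - 3x
D^2 f = -(27/2)x - 3
matching coefficients of g against c_0 f + c_1 Df + … from the top degree down determines the c_i
solution: c_0 = 1, c_1 = -1, c_2 = 1


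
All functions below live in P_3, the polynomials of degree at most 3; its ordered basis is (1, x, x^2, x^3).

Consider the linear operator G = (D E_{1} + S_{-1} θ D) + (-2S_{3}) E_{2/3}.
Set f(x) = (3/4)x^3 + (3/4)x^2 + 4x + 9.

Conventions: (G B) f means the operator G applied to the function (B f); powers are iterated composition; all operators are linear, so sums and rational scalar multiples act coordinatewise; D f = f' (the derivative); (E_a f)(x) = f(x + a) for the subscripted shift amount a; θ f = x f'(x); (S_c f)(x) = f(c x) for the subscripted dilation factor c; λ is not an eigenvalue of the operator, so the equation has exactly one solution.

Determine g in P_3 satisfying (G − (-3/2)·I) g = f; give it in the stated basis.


write g with unknown coordinates in the stated basis and equate coefficients in (G − (-3/2)·I) g = f
solving from the highest basis element down gives g = -(1/70)x^3 - (17/770)x^2 - (974/1155)x - 182491/10395
check: G g = (27/35)x^3 + (603/770)x^2 + (2027/385)x + 244861/6930
so G g − (-3/2)·g = (3/4)x^3 + (3/4)x^2 + 4x + 9 = f ✓

the image equals g(x) = -(1/70)x^3 - (17/770)x^2 - (974/1155)x - 182491/10395


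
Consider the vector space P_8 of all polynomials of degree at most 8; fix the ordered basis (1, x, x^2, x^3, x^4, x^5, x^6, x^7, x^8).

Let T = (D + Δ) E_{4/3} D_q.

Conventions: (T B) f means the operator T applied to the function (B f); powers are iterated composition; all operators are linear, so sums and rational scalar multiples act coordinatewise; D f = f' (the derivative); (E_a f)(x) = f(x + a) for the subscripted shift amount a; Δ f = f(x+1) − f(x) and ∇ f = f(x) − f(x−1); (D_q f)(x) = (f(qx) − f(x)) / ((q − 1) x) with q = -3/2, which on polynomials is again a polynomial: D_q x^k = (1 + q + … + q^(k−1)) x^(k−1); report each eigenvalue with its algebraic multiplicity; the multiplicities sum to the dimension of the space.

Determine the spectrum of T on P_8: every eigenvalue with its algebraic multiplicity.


image of 1: 0
image of x: 0
image of x^2: -1
image of x^3: 7x + 133/12
image of x^4: -(39/4)x^2 - (247/8)x - 611/24
image of x^5: (55/2)x^3 + (1045/8)x^2 + (2585/12)x + 53405/432
image of x^6: -(665/16)x^4 - (12635/48)x^3 - (31255/48)x^2 - (645715/864)x - 869953/2592
image of x^7: (1389/16)x^5 + (43985/64)x^4 + (108805/48)x^3 + (2247865/576)x^2 + (3028483/864)x + 6789895/5184
image of x^8: -(8827/64)x^6 - (167713/128)x^5 - (2074345/384)x^4 - (42855085/3456)x^3 - (57737407/3456)x^2 - (129447955/10368)x - 375431225/93312
the matrix is upper triangular; its diagonal is (0, 0, 0, 0, 0, 0, 0, 0, 0)
for a triangular matrix the eigenvalues are the diagonal entries, with algebraic multiplicity their repetition count

λ = 0 (multiplicity 9)


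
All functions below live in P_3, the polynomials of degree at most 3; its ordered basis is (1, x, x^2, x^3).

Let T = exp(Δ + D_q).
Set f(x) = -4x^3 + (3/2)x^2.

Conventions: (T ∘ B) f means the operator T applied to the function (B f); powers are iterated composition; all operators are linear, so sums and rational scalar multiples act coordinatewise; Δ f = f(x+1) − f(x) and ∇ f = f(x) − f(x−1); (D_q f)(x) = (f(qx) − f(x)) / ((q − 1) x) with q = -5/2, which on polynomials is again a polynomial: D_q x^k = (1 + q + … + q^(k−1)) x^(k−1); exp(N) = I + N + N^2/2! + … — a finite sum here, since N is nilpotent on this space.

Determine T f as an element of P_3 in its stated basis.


order-1 term: -31x^2 - (45/4)x - 5/2
order-2 term: -(31/4)x - 107/4
order-3 term: -31/6
the series for exp(Δ + D_q) f terminates at order 3
exp(Δ + D_q) f = -4x^3 - (59/2)x^2 - 19x - 413/12

the image equals g(x) = -4x^3 - (59/2)x^2 - 19x - 413/12


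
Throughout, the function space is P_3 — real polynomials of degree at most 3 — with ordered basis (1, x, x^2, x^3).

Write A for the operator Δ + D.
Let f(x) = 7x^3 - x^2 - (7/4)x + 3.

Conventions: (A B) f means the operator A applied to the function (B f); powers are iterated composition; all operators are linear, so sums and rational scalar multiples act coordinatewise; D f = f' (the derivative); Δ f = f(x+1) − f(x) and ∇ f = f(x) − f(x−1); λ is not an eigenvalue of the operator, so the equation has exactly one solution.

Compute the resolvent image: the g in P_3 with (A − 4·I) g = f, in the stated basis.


write g with unknown coordinates in the stated basis and equate coefficients in (A − 4·I) g = f
solving from the highest basis element down gives g = -(7/4)x^3 - (19/8)x^2 - (13/4)x - 109/32
check: A g = -(21/2)x^2 - (59/4)x - 85/8
so A g − 4·g = 7x^3 - x^2 - (7/4)x + 3 = f ✓

the result is g(x) = -(7/4)x^3 - (19/8)x^2 - (13/4)x - 109/32


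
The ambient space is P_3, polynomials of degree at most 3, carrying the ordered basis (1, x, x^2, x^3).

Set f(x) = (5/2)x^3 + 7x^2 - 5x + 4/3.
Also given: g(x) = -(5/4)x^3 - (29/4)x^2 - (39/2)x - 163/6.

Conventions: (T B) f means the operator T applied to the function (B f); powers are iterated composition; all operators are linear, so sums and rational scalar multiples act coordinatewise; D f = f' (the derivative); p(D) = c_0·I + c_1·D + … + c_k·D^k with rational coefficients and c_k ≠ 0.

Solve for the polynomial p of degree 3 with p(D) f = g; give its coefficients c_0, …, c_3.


p(D) = -(1/2)·I − (1/2)·D − D^2 − D^3, i.e. c_0 = -1/2, c_1 = -1/2, c_2 = -1, c_3 = -1

D^0 f = (5/2)x^3 + 7x^2 - 5x + 4/3
D^1 f = (15/2)x^2 + 14x - 5
D^2 f = 15x + 14
D^3 f = 15
matching coefficients of g against c_0 f + c_1 Df + … from the top degree down determines the c_i
solution: c_0 = -1/2, c_1 = -1/2, c_2 = -1, c_3 = -1


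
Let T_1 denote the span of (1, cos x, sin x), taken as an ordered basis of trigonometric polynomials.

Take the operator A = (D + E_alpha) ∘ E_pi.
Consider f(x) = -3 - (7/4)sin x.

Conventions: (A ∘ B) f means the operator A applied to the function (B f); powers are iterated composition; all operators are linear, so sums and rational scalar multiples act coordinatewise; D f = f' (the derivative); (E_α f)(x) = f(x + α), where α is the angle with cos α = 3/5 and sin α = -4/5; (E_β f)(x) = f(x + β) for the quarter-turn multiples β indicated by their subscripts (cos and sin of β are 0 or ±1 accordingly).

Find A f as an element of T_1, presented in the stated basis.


E_pi f = -3 + (7/4)sin x
D E_pi f = (7/4)cos x
E_alpha E_pi f = -3 - (7/5)cos x + (21/20)sin x
(D + E_alpha) E_pi f = -3 + (7/20)cos x + (21/20)sin x

g(x) = -3 + (7/20)cos x + (21/20)sin x


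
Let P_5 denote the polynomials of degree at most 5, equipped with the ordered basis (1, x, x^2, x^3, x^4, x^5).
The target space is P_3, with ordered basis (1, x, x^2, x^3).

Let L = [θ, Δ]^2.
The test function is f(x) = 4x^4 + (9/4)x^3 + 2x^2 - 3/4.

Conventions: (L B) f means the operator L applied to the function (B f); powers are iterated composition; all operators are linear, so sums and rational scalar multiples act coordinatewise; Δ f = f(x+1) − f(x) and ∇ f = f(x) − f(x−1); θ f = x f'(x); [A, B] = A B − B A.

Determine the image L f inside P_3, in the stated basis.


the image equals g(x) = 48x^2 + (411/2)x + 223

Δ f = 16x^3 + (123/4)x^2 + (107/4)x + 33/4
θ Δ f = 48x^3 + (123/2)x^2 + (107/4)x
θ f = 16x^4 + (27/4)x^3 + 4x^2
Δ θ f = 64x^3 + (465/4)x^2 + (369/4)x + 107/4
[θ, Δ] f = -16x^3 - (219/4)x^2 - (131/2)x - 107/4
Δ [θ, Δ] f = -48x^2 - (315/2)x - 545/4
θ Δ [θ, Δ] f = -96x^2 - (315/2)x
θ [θ, Δ] f = -48x^3 - (219/2)x^2 - (131/2)x
Δ θ [θ, Δ] f = -144x^2 - 363x - 223
[θ, Δ] [θ, Δ] f = 48x^2 + (411/2)x + 223


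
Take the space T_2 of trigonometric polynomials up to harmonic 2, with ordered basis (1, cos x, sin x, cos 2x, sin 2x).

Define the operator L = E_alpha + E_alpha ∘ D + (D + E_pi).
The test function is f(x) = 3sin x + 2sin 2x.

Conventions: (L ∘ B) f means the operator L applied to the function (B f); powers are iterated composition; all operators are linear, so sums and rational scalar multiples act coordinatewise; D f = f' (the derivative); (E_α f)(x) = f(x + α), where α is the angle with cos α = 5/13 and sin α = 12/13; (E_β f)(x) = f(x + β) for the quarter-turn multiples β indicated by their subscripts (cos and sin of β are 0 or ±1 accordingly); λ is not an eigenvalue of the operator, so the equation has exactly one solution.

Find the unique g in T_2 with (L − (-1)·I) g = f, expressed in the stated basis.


write g with unknown coordinates in the stated basis and equate coefficients in (L − (-1)·I) g = f
solving from the highest basis element down gives g = -(90/73)cos x - (21/73)sin x - (440/289)cos 2x - (42/289)sin 2x
check: L g = (90/73)cos x + (240/73)sin x + (440/289)cos 2x + (620/289)sin 2x
so L g − (-1)·g = 3sin x + 2sin 2x = f ✓

g(x) = -(90/73)cos x - (21/73)sin x - (440/289)cos 2x - (42/289)sin 2x


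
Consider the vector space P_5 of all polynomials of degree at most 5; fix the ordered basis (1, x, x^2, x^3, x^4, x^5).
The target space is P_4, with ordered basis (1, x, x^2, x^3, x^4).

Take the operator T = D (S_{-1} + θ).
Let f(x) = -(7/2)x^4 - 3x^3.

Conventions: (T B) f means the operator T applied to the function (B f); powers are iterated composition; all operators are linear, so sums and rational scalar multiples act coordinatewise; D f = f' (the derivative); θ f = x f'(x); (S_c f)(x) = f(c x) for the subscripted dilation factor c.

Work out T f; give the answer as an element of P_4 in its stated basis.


S_{-1} f = -(7/2)x^4 + 3x^3
θ f = -14x^4 - 9x^3
(S_{-1} + θ) f = -(35/2)x^4 - 6x^3
D (S_{-1} + θ) f = -70x^3 - 18x^2

the result is g(x) = -70x^3 - 18x^2


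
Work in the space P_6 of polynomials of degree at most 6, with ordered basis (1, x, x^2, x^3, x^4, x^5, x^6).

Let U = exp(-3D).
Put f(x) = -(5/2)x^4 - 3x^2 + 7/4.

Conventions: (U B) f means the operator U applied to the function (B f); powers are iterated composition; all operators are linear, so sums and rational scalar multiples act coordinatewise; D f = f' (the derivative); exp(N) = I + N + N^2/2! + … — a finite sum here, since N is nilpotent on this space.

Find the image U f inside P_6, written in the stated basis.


order-1 term: 30x^3 + 18x
order-2 term: -135x^2 - 27
order-3 term: 270x
order-4 term: -405/2
the series for exp(-3D) f terminates at order 4
exp(-3D) f = -(5/2)x^4 + 30x^3 - 138x^2 + 288x - 911/4

g(x) = -(5/2)x^4 + 30x^3 - 138x^2 + 288x - 911/4


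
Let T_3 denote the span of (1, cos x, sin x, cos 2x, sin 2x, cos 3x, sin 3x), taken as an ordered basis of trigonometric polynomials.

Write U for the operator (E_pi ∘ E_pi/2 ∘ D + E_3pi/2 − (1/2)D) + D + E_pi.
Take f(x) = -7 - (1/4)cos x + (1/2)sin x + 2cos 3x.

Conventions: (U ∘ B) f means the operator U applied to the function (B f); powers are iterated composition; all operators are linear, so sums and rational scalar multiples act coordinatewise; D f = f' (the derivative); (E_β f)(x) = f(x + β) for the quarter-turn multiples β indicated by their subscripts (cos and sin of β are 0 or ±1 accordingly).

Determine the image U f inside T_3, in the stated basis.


D f = (1/2)cos x + (1/4)sin x - 6sin 3x
E_pi/2 D f = (1/4)cos x - (1/2)sin x + 6cos 3x
E_pi E_pi/2 D f = -(1/4)cos x + (1/2)sin x - 6cos 3x
E_3pi/2 f = -7 - (1/2)cos x - (1/4)sin x - 2sin 3x
D f = (1/2)cos x + (1/4)sin x - 6sin 3x
(-(1/2)D) f = -(1/4)cos x - (1/8)sin x + 3sin 3x
(E_pi ∘ E_pi/2 ∘ D + E_3pi/2 − (1/2)D) f = -7 - cos x + (1/8)sin x - 6cos 3x + sin 3x
D f = (1/2)cos x + (1/4)sin x - 6sin 3x
E_pi f = -7 + (1/4)cos x - (1/2)sin x - 2cos 3x
((E_pi ∘ E_pi/2 ∘ D + E_3pi/2 − (1/2)D) + D + E_pi) f = -14 - (1/4)cos x - (1/8)sin x - 8cos 3x - 5sin 3x

g(x) = -14 - (1/4)cos x - (1/8)sin x - 8cos 3x - 5sin 3x


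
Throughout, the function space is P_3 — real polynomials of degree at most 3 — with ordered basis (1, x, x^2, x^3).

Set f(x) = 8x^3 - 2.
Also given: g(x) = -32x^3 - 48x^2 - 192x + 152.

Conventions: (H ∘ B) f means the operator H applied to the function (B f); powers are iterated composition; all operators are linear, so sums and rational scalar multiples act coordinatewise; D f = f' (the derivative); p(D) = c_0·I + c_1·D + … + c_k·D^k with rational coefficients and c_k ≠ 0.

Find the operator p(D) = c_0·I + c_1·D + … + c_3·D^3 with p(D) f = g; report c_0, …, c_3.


c_0 = -4, c_1 = -2, c_2 = -4, c_3 = 3

D^0 f = 8x^3 - 2
D^1 f = 24x^2
D^2 f = 48x
D^3 f = 48
matching coefficients of g against c_0 f + c_1 Df + … from the top degree down determines the c_i
solution: c_0 = -4, c_1 = -2, c_2 = -4, c_3 = 3


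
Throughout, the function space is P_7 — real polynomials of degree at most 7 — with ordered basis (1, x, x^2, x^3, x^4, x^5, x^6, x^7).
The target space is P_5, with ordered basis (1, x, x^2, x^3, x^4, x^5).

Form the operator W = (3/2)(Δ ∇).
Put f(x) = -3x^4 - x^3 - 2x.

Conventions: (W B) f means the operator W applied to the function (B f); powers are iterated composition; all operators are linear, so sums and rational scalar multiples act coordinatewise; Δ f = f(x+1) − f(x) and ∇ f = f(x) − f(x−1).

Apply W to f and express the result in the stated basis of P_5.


the result is g(x) = -54x^2 - 9x - 9

∇ f = -12x^3 + 15x^2 - 9x
Δ ∇ f = -36x^2 - 6x - 6
((3/2)(Δ ∇)) f = -54x^2 - 9x - 9


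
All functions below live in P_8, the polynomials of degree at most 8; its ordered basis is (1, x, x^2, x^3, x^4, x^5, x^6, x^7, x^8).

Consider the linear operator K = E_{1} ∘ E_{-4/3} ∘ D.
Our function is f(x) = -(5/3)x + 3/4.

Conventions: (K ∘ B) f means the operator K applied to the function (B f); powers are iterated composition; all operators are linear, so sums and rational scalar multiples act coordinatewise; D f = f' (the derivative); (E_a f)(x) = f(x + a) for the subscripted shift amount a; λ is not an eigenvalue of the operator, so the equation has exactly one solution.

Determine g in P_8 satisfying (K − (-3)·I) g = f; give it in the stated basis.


g(x) = -(5/9)x + 47/108

write g with unknown coordinates in the stated basis and equate coefficients in (K − (-3)·I) g = f
solving from the highest basis element down gives g = -(5/9)x + 47/108
check: K g = -5/9
so K g − (-3)·g = -(5/3)x + 3/4 = f ✓


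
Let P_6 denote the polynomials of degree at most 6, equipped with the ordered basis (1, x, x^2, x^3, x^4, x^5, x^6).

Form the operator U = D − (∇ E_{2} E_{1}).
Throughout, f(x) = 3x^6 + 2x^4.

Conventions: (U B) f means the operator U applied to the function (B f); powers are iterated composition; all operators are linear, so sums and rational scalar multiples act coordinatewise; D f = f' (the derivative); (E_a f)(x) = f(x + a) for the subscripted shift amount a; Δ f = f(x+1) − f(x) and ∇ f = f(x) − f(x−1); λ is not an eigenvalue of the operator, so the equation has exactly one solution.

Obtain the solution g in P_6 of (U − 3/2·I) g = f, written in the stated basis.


write g with unknown coordinates in the stated basis and equate coefficients in (U − 3/2·I) g = f
solving from the highest basis element down gives g = -2x^6 + (296/3)x^4 + (1520/3)x^3 - (2020/3)x^2 - (75400/9)x - 68060/9
check: U g = 150x^4 + 760x^3 - 1010x^2 - (37700/3)x - 34030/3
so U g − 3/2·g = 3x^6 + 2x^4 = f ✓

the result is g(x) = -2x^6 + (296/3)x^4 + (1520/3)x^3 - (2020/3)x^2 - (75400/9)x - 68060/9


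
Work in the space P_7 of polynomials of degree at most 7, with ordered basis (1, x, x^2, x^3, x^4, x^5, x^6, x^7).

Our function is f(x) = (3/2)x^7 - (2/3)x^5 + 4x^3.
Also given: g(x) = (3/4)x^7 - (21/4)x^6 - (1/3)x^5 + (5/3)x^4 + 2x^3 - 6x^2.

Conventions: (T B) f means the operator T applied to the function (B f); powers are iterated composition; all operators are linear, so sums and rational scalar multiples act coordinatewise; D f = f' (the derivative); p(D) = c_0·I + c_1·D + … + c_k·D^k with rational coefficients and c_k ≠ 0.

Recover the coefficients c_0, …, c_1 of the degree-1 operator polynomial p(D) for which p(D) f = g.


c_0 = 1/2, c_1 = -1/2

D^0 f = (3/2)x^7 - (2/3)x^5 + 4x^3
D^1 f = (21/2)x^6 - (10/3)x^4 + 12x^2
matching coefficients of g against c_0 f + c_1 Df + … from the top degree down determines the c_i
solution: c_0 = 1/2, c_1 = -1/2


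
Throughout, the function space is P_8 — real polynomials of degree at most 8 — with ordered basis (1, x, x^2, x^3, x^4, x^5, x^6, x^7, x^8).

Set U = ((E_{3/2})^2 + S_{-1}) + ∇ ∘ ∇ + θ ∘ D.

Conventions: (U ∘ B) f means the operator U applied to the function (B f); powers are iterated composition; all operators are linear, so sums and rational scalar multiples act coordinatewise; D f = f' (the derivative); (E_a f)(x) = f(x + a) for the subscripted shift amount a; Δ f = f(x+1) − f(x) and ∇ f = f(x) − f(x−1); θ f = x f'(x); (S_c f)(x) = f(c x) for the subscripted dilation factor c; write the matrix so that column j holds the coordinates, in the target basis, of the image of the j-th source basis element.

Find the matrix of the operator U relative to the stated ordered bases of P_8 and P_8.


image of 1: 2
image of x: 3
image of x^2: 2x^2 + 8x + 11
image of x^3: 15x^2 + 33x + 21
image of x^4: 2x^4 + 24x^3 + 66x^2 + 84x + 95
image of x^5: 35x^4 + 110x^3 + 210x^2 + 475x + 213
image of x^6: 2x^6 + 48x^5 + 165x^4 + 420x^3 + 1425x^2 + 1278x + 791
image of x^7: 63x^6 + 231x^5 + 735x^4 + 3325x^3 + 4473x^2 + 5537x + 2061
image of x^8: 2x^8 + 80x^7 + 308x^6 + 1176x^5 + 6650x^4 + 11928x^3 + 22148x^2 + 16488x + 6815
each image's coordinates form column j of the matrix

the matrix is [[2, 3, 11, 21, 95, 213, 791, 2061, 6815]; [0, 0, 8, 33, 84, 475, 1278, 5537, 16488]; [0, 0, 2, 15, 66, 210, 1425, 4473, 22148]; [0, 0, 0, 0, 24, 110, 420, 3325, 11928]; [0, 0, 0, 0, 2, 35, 165, 735, 6650]; [0, 0, 0, 0, 0, 0, 48, 231, 1176]; [0, 0, 0, 0, 0, 0, 2, 63, 308]; [0, 0, 0, 0, 0, 0, 0, 0, 80]; [0, 0, 0, 0, 0, 0, 0, 0, 2]] (rows listed top to bottom)
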